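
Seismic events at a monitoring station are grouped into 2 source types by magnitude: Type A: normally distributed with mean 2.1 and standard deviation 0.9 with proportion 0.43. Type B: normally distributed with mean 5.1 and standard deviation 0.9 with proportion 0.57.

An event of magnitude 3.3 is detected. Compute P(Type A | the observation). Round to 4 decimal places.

Apply Bayes' rule: the posterior for each component is proportional to its prior times its likelihood at x.
Normal densities:
  f_A = (1/(0.9·√(2π)))·exp(−(3.3−2.1)²/(2·0.9²)) = 0.443269·exp(-0.88889) = 0.182233
  f_B = (1/(0.9·√(2π)))·exp(−(3.3−5.1)²/(2·0.9²)) = 0.443269·exp(-2.00000) = 0.05999
Prior × likelihood for each component:
  P(Z=A)·f_A = 0.43 × 0.182233 = 0.0783604
  P(Z=B)·f_B = 0.57 × 0.05999 = 0.0341943
Marginal: 0.0783604 + 0.0341943 = 0.112555
So the posterior for Type A is 0.0783604 / 0.112555 ≈ 0.6962.

0.6962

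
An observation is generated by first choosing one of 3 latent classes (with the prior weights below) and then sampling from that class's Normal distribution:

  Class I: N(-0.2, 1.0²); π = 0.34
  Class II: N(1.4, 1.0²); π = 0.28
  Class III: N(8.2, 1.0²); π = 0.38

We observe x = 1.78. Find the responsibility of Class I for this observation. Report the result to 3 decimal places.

0.155

P(component k | x) = π_k·f_k(x) / marginal(x), where marginal(x) = Σ_j π_j·f_j(x).
Component likelihoods at x = 1.78:
  p_I = (1/(1.0·√(2π)))·exp(−(1.78−-0.2)²/(2·1.0²)) = 0.398942·exp(-1.96020) = 0.0561831
  p_II = (1/(1.0·√(2π)))·exp(−(1.78−1.4)²/(2·1.0²)) = 0.398942·exp(-0.07220) = 0.371154
  p_III = (1/(1.0·√(2π)))·exp(−(1.78−8.2)²/(2·1.0²)) = 0.398942·exp(-20.60820) = 4.47592e-10
Weight by the priors:
  π_I·p_I = 0.34 × 0.0561831 = 0.0191023
  π_II·p_II = 0.28 × 0.371154 = 0.103923
  π_III·p_III = 0.38 × 4.47592e-10 = 1.70085e-10
Marginal: 0.0191023 + 0.103923 + 1.70085e-10 = 0.123025
Responsibility of Class I: 0.0191023 / 0.123025 ≈ 0.155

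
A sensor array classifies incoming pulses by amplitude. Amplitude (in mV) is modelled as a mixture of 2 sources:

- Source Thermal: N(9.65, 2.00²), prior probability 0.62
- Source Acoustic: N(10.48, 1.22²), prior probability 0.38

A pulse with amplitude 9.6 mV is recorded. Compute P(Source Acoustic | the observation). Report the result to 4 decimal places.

P(component k | x) = π_k·f_k(x) / marginal(x), where marginal(x) = Σ_j π_j·f_j(x).
Evaluate each component's likelihood at the observed value:
  L_Thermal = 0.199409
  L_Acoustic = 0.252099
Multiply by the mixture weights:
  π_Thermal·L_Thermal = 0.62 × 0.199409 = 0.123633
  π_Acoustic·L_Acoustic = 0.38 × 0.252099 = 0.0957975
Sum: 0.123633 + 0.0957975 = 0.219431
P(Source Acoustic | data) ≈ 0.4366

0.4366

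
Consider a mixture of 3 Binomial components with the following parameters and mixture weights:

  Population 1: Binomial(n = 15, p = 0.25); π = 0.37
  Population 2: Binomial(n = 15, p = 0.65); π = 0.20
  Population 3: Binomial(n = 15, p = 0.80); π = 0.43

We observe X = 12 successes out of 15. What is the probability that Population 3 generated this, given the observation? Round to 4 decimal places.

The responsibility of component k is P(Z=k) f_k(x) divided by Σ_j P(Z=j) f_j(x).
Evaluate each component's likelihood at the observed value:
  L_1 = 1.14413e-05
  L_2 = 0.110962
  L_3 = 0.250139
Multiply by the mixture weights:
  P(Z=1)·L_1 = 0.37 × 1.14413e-05 = 4.23328e-06
  P(Z=2)·L_2 = 0.20 × 0.110962 = 0.0221925
  P(Z=3)·L_3 = 0.43 × 0.250139 = 0.10756
Sum: 4.23328e-06 + 0.0221925 + 0.10756 = 0.129756
So the posterior for Population 3 is 0.10756 / 0.129756 ≈ 0.8289.

0.8289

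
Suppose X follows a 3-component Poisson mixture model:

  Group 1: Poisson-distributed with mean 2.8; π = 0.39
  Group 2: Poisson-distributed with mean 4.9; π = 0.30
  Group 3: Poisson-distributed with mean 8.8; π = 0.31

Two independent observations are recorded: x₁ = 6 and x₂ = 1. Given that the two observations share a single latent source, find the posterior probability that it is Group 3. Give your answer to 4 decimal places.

Apply Bayes' rule: the posterior for each component is proportional to its prior times its likelihood at x.
Since both observations come from the same component, the likelihood for component k is f_k(x₁)·f_k(x₂).
  f_1 = [e^(−2.8)·2.8^6/6! = 0.0406997] × [0.170268] = 0.00692986
  f_2 = [e^(−4.9)·4.9^6/6! = 0.143153] × [0.0364883] = 0.00522341
  f_3 = [e^(−8.8)·8.8^6/6! = 0.0972237] × [0.00132645] = 0.000128962
Unnormalised posteriors:
  π_1·f_1 = 0.39 × 0.00692986 = 0.00270265
  π_2·f_2 = 0.30 × 0.00522341 = 0.00156702
  π_3·f_3 = 0.31 × 0.000128962 = 3.99784e-05
Normaliser: 0.00270265 + 0.00156702 + 3.99784e-05 = 0.00430965
P(Group 3 | x₁, x₂) ≈ 0.0093

0.0093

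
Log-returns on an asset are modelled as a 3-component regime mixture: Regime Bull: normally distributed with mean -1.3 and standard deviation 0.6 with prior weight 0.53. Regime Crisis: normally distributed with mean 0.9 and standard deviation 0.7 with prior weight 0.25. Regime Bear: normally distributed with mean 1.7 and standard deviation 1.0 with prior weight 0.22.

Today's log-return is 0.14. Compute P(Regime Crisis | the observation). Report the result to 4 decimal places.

Apply Bayes' rule: the posterior for each component is proportional to its prior times its likelihood at x.
Evaluate each component's likelihood at the observed value:
  p_Bull = (1/(0.6·√(2π)))·exp(−(0.14−-1.3)²/(2·0.6²)) = 0.664904·exp(-2.88000) = 0.0373242
  p_Crisis = (1/(0.7·√(2π)))·exp(−(0.14−0.9)²/(2·0.7²)) = 0.569918·exp(-0.58939) = 0.316114
  p_Bear = (1/(1.0·√(2π)))·exp(−(0.14−1.7)²/(2·1.0²)) = 0.398942·exp(-1.21680) = 0.118157
Multiply by the mixture weights:
  π_Bull·p_Bull = 0.53 × 0.0373242 = 0.0197818
  π_Crisis·p_Crisis = 0.25 × 0.316114 = 0.0790286
  π_Bear·p_Bear = 0.22 × 0.118157 = 0.0259946
Evidence: 0.0197818 + 0.0790286 + 0.0259946 = 0.124805
P(Regime Crisis | the observation) = 0.0790286 / 0.124805 ≈ 0.6332

0.6332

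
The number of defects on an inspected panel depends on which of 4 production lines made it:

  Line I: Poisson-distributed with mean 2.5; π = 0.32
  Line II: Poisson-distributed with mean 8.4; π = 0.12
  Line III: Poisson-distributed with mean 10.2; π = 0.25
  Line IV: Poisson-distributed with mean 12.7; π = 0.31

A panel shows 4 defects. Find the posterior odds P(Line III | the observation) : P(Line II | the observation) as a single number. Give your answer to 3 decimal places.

Only the two components matter; the odds are (w_i f_i(x)) / (w_j f_j(x)).
Poisson probabilities:
  L_I = e^(−2.5)·2.5^4/4! = 0.133602
  L_II = e^(−8.4)·8.4^4/4! = 0.0466479
  L_III = e^(−10.2)·10.2^4/4! = 0.0167643
  L_IV = e^(−12.7)·12.7^4/4! = 0.00330722
Posterior odds = (w_III·L_III) / (w_II·L_II) = (0.25·0.0167643) / (0.12·0.0466479) = 0.00419108 / 0.00559775 ≈ 0.749

0.749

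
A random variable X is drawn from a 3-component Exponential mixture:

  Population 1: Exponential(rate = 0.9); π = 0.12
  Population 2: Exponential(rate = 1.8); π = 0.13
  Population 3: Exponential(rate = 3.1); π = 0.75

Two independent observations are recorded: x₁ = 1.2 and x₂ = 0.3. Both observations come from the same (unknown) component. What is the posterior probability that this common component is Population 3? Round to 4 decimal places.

Posterior ∝ prior × likelihood, so P(k | x) ∝ P(Z=k) f_k(x); normalise over all components.
Since both observations come from the same component, the likelihood for component k is f_k(x₁)·f_k(x₂).
  f_1 = [0.305636] × [0.687042] = 0.209985
  f_2 = [0.207585] × [1.04895] = 0.217746
  f_3 = [0.0751253] × [1.22312] = 0.091887
Multiply by the mixture weights:
  P(Z=1)·f_1 = 0.12 × 0.209985 = 0.0251982
  P(Z=2)·f_2 = 0.13 × 0.217746 = 0.028307
  P(Z=3)·f_3 = 0.75 × 0.091887 = 0.0689152
Denominator: 0.0251982 + 0.028307 + 0.0689152 = 0.12242
Responsibility of Population 3: 0.0689152 / 0.12242 ≈ 0.5629

0.5629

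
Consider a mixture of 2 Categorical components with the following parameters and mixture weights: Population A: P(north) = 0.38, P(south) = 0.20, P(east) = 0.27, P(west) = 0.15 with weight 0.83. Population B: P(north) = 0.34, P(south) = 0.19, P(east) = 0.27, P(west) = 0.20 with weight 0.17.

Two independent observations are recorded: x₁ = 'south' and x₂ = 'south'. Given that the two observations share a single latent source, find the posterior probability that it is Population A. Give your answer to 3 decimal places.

Posterior ∝ prior × likelihood, so P(k | x) ∝ π_k f_k(x); normalise over all components.
Since both observations come from the same component, the likelihood for component k is f_k(x₁)·f_k(x₂).
  p_A = [0.2] × [0.2] = 0.04
  p_B = [0.19] × [0.19] = 0.0361
Unnormalised posteriors:
  π_A·p_A = 0.83 × 0.04 = 0.0332
  π_B·p_B = 0.17 × 0.0361 = 0.006137
Sum: 0.0332 + 0.006137 = 0.039337
So the posterior for Population A is 0.0332 / 0.039337 ≈ 0.844.

0.844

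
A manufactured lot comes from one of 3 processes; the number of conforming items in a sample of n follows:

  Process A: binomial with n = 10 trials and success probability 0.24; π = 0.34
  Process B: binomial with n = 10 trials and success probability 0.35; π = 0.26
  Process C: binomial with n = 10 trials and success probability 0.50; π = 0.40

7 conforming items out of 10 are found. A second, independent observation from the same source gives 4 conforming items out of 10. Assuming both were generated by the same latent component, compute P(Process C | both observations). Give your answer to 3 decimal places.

0.871

Apply Bayes' rule: the posterior for each component is proportional to its prior times its likelihood at x.
Since both observations come from the same component, the likelihood for component k is f_k(x₁)·f_k(x₂).
  f_A = [0.00241602] × [0.13426] = 0.000324374
  f_B = [0.021203] × [0.237668] = 0.00503929
  f_C = [0.117188] × [0.205078] = 0.0240326
Multiply by the mixture weights:
  P(Z=A)·f_A = 0.34 × 0.000324374 = 0.000110287
  P(Z=B)·f_B = 0.26 × 0.00503929 = 0.00131022
  P(Z=C)·f_C = 0.40 × 0.0240326 = 0.00961304
Normaliser: 0.000110287 + 0.00131022 + 0.00961304 = 0.0110335
P(Process C | x₁,x₂) = 0.00961304 / 0.0110335 ≈ 0.871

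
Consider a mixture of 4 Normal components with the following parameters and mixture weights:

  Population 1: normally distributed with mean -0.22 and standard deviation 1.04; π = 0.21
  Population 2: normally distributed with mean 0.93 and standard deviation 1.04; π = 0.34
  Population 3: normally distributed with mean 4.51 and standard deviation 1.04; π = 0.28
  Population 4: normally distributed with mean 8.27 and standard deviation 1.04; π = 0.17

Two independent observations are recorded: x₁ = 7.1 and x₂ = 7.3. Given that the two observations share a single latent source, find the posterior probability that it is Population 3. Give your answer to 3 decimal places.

0.006

Posterior ∝ prior × likelihood, so P(k | x) ∝ w_k f_k(x); normalise over all components.
Since both observations come from the same component, the likelihood for component k is f_k(x₁)·f_k(x₂).
  L_1 = [6.70525e-12] × [1.70038e-12] = 1.14015e-23
  L_2 = [8.72932e-09] × [2.73818e-09] = 2.39025e-17
  L_3 = [0.0172634] × [0.0104979] = 0.00018123
  L_4 = [0.203728] × [0.2483] = 0.0505856
Unnormalised posteriors:
  w_1·L_1 = 0.21 × 1.14015e-23 = 2.39431e-24
  w_2·L_2 = 0.34 × 2.39025e-17 = 8.12684e-18
  w_3·L_3 = 0.28 × 0.00018123 = 5.07443e-05
  w_4·L_4 = 0.17 × 0.0505856 = 0.00859955
Denominator: 2.39431e-24 + 8.12684e-18 + 5.07443e-05 + 0.00859955 = 0.0086503
So the posterior for Population 3 is 5.07443e-05 / 0.0086503 ≈ 0.006.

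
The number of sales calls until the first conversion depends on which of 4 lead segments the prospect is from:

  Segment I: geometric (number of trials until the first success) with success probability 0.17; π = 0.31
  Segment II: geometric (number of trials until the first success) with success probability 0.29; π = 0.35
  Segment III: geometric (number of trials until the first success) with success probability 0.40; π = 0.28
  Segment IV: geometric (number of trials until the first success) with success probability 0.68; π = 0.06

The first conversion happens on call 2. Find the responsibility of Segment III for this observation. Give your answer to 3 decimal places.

Posterior ∝ prior × likelihood, so P(k | x) ∝ π_k f_k(x); normalise over all components.
Evaluate each component's likelihood at the observed value:
  L_I = 0.17·(1−0.17)^1 = 0.17·0.83 = 0.1411
  L_II = 0.29·(1−0.29)^1 = 0.29·0.71 = 0.2059
  L_III = 0.40·(1−0.40)^1 = 0.40·0.6 = 0.24
  L_IV = 0.68·(1−0.68)^1 = 0.68·0.32 = 0.2176
Weight by the priors:
  π_I·L_I = 0.31 × 0.1411 = 0.043741
  π_II·L_II = 0.35 × 0.2059 = 0.072065
  π_III·L_III = 0.28 × 0.24 = 0.0672
  π_IV·L_IV = 0.06 × 0.2176 = 0.013056
Normaliser: 0.043741 + 0.072065 + 0.0672 + 0.013056 = 0.196062
So the posterior for Segment III is 0.0672 / 0.196062 ≈ 0.343.

0.343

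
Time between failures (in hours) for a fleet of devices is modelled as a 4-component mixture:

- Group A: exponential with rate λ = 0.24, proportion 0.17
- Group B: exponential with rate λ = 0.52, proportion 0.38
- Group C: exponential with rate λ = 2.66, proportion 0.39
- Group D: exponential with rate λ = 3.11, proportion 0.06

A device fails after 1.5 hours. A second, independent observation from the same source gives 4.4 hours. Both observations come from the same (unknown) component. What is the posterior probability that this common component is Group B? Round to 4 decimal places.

0.6679

Apply Bayes' rule: the posterior for each component is proportional to its prior times its likelihood at x.
Since both observations come from the same component, the likelihood for component k is f_k(x₁)·f_k(x₂).
  f_A = [0.24·e^(−0.24·1.5) = 0.24·e^(−0.3600) = 0.167442] × [0.0834827] = 0.0139785
  f_B = [0.52·e^(−0.52·1.5) = 0.52·e^(−0.7800) = 0.238371] × [0.052764] = 0.0125774
  f_C = [2.66·e^(−2.66·1.5) = 2.66·e^(−3.9900) = 0.0492092] × [2.19735e-05] = 1.0813e-06
  f_D = [3.11·e^(−3.11·1.5) = 3.11·e^(−4.6650) = 0.0292939] × [3.54711e-06] = 1.03909e-07
Prior × likelihood for each component:
  π_A·f_A = 0.17 × 0.0139785 = 0.00237635
  π_B·f_B = 0.38 × 0.0125774 = 0.00477942
  π_C·f_C = 0.39 × 1.0813e-06 = 4.21706e-07
  π_D·f_D = 0.06 × 1.03909e-07 = 6.23451e-09
Evidence: 0.00237635 + 0.00477942 + 4.21706e-07 + 6.23451e-09 = 0.00715619
P(Group B | data) = 0.00477942 / 0.00715619 ≈ 0.6679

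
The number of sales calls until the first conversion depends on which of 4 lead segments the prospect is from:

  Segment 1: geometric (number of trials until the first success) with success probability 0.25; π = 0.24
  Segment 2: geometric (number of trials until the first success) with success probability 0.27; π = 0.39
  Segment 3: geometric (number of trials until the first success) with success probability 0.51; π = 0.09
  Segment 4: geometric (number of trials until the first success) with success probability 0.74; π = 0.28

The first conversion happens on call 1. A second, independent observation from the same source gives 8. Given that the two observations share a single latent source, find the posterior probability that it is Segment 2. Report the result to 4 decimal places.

Apply Bayes' rule: the posterior for each component is proportional to its prior times its likelihood at x.
Since both observations come from the same component, the likelihood for component k is f_k(x₁)·f_k(x₂).
  L_1 = [0.25] × [0.033371] = 0.00834274
  L_2 = [0.27] × [0.029828] = 0.00805355
  L_3 = [0.51] × [0.00345894] = 0.00176406
  L_4 = [0.74] × [5.94354e-05] = 4.39822e-05
Weight by the priors:
  π_1·L_1 = 0.24 × 0.00834274 = 0.00200226
  π_2·L_2 = 0.39 × 0.00805355 = 0.00314089
  π_3·L_3 = 0.09 × 0.00176406 = 0.000158765
  π_4·L_4 = 0.28 × 4.39822e-05 = 1.2315e-05
Normaliser: 0.00200226 + 0.00314089 + 0.000158765 + 1.2315e-05 = 0.00531422
P(Segment 2 | x) = 0.00314089 / 0.00531422 ≈ 0.5910

0.5910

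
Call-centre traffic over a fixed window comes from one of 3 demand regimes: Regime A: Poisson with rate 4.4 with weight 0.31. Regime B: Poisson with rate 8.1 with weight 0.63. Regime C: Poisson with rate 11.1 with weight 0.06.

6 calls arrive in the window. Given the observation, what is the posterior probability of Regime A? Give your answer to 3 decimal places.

0.331

Apply Bayes' rule: the posterior for each component is proportional to its prior times its likelihood at x.
Poisson probabilities:
  L_A = e^(−4.4)·4.4^6/6! = 0.123734
  L_B = e^(−8.1)·8.1^6/6! = 0.119067
  L_C = e^(−11.1)·11.1^6/6! = 0.0392588
Weight by the priors:
  π_A·L_A = 0.31 × 0.123734 = 0.0383574
  π_B·L_B = 0.63 × 0.119067 = 0.0750124
  π_C·L_C = 0.06 × 0.0392588 = 0.00235553
Sum: 0.0383574 + 0.0750124 + 0.00235553 = 0.115725
P(Regime A | data) ≈ 0.331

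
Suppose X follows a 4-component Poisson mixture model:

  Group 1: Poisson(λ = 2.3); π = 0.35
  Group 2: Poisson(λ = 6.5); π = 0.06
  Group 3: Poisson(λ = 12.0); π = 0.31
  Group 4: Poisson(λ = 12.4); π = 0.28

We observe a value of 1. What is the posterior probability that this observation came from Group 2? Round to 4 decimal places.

0.0072

Posterior ∝ prior × likelihood, so P(k | x) ∝ π_k f_k(x); normalise over all components.
Component likelihoods at x = 1:
  p_1 = e^(−2.3)·2.3^1/1! = 0.230595
  p_2 = e^(−6.5)·6.5^1/1! = 0.00977235
  p_3 = e^(−12.0)·12.0^1/1! = 7.37305e-05
  p_4 = e^(−12.4)·12.4^1/1! = 5.10705e-05
Unnormalised posteriors:
  π_1·p_1 = 0.35 × 0.230595 = 0.0807084
  π_2·p_2 = 0.06 × 0.00977235 = 0.000586341
  π_3·p_3 = 0.31 × 7.37305e-05 = 2.28565e-05
  π_4·p_4 = 0.28 × 5.10705e-05 = 1.42997e-05
Sum: 0.0807084 + 0.000586341 + 2.28565e-05 + 1.42997e-05 = 0.0813319
P(Group 2 | data) = 0.000586341 / 0.0813319 ≈ 0.0072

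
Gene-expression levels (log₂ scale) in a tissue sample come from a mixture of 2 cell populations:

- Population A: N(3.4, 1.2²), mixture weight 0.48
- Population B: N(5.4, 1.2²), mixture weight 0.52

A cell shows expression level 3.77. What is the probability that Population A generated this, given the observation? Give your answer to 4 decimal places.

0.6889

P(component k | x) = π_k·f_k(x) / marginal(x), where marginal(x) = Σ_j π_j·f_j(x).
Component likelihoods at x = 3.77:
  f_A = (1/(1.2·√(2π)))·exp(−(3.77−3.4)²/(2·1.2²)) = 0.332452·exp(-0.04753) = 0.317019
  f_B = (1/(1.2·√(2π)))·exp(−(3.77−5.4)²/(2·1.2²)) = 0.332452·exp(-0.92253) = 0.132153
Multiply by the mixture weights:
  π_A·f_A = 0.48 × 0.317019 = 0.152169
  π_B·f_B = 0.52 × 0.132153 = 0.0687196
Sum: 0.152169 + 0.0687196 = 0.220888
So the posterior for Population A is 0.152169 / 0.220888 ≈ 0.6889.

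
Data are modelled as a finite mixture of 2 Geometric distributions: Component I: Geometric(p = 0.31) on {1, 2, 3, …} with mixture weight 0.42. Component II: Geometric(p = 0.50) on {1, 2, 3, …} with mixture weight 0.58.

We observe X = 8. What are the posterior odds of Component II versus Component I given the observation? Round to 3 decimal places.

Since P(k|x) ∝ P(Z=k) f_k(x), the posterior odds are P(Z=i) f_i(x) / (P(Z=j) f_j(x)).
Component likelihoods at x = 8:
  f_I = 0.31·(1−0.31)^7 = 0.31·0.0744635 = 0.0230837
  f_II = 0.50·(1−0.50)^7 = 0.50·0.0078125 = 0.00390625
Posterior odds = (P(Z=II)·f_II) / (P(Z=I)·f_I) = (0.58·0.00390625) / (0.42·0.0230837) = 0.00226562 / 0.00969515 ≈ 0.234

0.234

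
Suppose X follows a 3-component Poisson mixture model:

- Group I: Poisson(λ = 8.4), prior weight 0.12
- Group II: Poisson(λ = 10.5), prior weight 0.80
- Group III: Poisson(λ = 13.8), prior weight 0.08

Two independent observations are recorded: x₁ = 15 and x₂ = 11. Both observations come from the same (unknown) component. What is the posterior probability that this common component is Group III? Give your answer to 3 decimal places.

By Bayes' theorem, P(k | x) = w_k f_k(x) / Σ_j w_j f_j(x).
Since both observations come from the same component, the likelihood for component k is f_k(x₁)·f_k(x₂).
  p_I = [0.0125781] × [0.0827642] = 0.00104102
  p_II = [0.0437772] × [0.117987] = 0.00516514
  p_III = [0.0973695] × [0.0879529] = 0.00856393
Multiply by the mixture weights:
  w_I·p_I = 0.12 × 0.00104102 = 0.000124922
  w_II·p_II = 0.80 × 0.00516514 = 0.00413211
  w_III·p_III = 0.08 × 0.00856393 = 0.000685115
Denominator: 0.000124922 + 0.00413211 + 0.000685115 = 0.00494215
P(Group III | x₁, x₂) ≈ 0.139

0.139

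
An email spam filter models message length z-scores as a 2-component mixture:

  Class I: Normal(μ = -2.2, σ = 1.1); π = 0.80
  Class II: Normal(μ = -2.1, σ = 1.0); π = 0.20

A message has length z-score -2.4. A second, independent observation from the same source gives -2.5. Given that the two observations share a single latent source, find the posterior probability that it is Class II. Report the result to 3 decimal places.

0.220

Posterior ∝ prior × likelihood, so P(k | x) ∝ π_k f_k(x); normalise over all components.
Since both observations come from the same component, the likelihood for component k is f_k(x₁)·f_k(x₂).
  p_I = [0.356729] × [0.349435] = 0.124654
  p_II = [0.381388] × [0.36827] = 0.140454
Multiply by the mixture weights:
  π_I·p_I = 0.80 × 0.124654 = 0.0997229
  π_II·p_II = 0.20 × 0.140454 = 0.0280907
Normaliser: 0.0997229 + 0.0280907 = 0.127814
So the posterior for Class II is 0.0280907 / 0.127814 ≈ 0.220.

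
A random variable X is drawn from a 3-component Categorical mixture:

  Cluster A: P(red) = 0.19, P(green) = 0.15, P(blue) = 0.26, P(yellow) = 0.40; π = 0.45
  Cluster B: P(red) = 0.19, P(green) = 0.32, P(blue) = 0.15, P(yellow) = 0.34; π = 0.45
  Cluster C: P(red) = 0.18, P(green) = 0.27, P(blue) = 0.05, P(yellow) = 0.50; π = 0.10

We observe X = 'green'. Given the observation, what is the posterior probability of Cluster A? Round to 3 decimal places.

0.283

Apply Bayes' rule: the posterior for each component is proportional to its prior times its likelihood at x.
Component likelihoods at x = 'green':
  p_A = P(green | comp) = 0.15
  p_B = P(green | comp) = 0.32
  p_C = P(green | comp) = 0.27
Weight by the priors:
  P(Z=A)·p_A = 0.45 × 0.15 = 0.0675
  P(Z=B)·p_B = 0.45 × 0.32 = 0.144
  P(Z=C)·p_C = 0.10 × 0.27 = 0.027
Sum: 0.0675 + 0.144 + 0.027 = 0.2385
Responsibility of Cluster A: 0.0675 / 0.2385 ≈ 0.283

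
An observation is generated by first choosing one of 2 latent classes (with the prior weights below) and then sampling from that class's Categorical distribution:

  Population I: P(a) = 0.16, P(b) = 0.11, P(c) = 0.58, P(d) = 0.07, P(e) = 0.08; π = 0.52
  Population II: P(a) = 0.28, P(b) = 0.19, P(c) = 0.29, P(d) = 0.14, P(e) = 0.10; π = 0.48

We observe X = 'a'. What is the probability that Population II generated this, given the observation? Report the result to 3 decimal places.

0.618

The responsibility of component k is π_k f_k(x) divided by Σ_j π_j f_j(x).
Categorical probabilities:
  f_I = 0.16
  f_II = 0.28
Multiply by the mixture weights:
  π_I·f_I = 0.52 × 0.16 = 0.0832
  π_II·f_II = 0.48 × 0.28 = 0.1344
Denominator: 0.0832 + 0.1344 = 0.2176
So the posterior for Population II is 0.1344 / 0.2176 ≈ 0.618.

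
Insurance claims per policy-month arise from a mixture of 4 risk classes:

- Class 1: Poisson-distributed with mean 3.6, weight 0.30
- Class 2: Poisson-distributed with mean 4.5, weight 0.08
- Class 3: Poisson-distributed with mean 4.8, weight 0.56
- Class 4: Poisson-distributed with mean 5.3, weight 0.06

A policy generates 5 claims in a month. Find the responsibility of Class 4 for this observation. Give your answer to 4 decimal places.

0.0639

Posterior ∝ prior × likelihood, so P(k | x) ∝ π_k f_k(x); normalise over all components.
Evaluate each component's likelihood at the observed value:
  p_1 = e^(−3.6)·3.6^5/5! = 0.13768
  p_2 = e^(−4.5)·4.5^5/5! = 0.170827
  p_3 = e^(−4.8)·4.8^5/5! = 0.174748
  p_4 = e^(−5.3)·5.3^5/5! = 0.173955
Prior × likelihood for each component:
  π_1·p_1 = 0.30 × 0.13768 = 0.041304
  π_2·p_2 = 0.08 × 0.170827 = 0.0136661
  π_3·p_3 = 0.56 × 0.174748 = 0.0978587
  π_4·p_4 = 0.06 × 0.173955 = 0.0104373
Normaliser: 0.041304 + 0.0136661 + 0.0978587 + 0.0104373 = 0.163266
P(Class 4 | data) ≈ 0.0639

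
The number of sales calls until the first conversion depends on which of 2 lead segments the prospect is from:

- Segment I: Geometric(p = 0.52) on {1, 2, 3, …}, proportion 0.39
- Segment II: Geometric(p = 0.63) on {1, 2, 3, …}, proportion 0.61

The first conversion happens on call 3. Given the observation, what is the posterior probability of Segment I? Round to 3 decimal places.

0.470

By Bayes' theorem, P(k | x) = P(Z=k) f_k(x) / Σ_j P(Z=j) f_j(x).
Evaluate each component's likelihood at the observed value:
  L_I = 0.119808
  L_II = 0.086247
Weight by the priors:
  P(Z=I)·L_I = 0.39 × 0.119808 = 0.0467251
  P(Z=II)·L_II = 0.61 × 0.086247 = 0.0526107
Denominator: 0.0467251 + 0.0526107 = 0.0993358
P(Segment I | 3) = 0.0467251 / 0.0993358 ≈ 0.470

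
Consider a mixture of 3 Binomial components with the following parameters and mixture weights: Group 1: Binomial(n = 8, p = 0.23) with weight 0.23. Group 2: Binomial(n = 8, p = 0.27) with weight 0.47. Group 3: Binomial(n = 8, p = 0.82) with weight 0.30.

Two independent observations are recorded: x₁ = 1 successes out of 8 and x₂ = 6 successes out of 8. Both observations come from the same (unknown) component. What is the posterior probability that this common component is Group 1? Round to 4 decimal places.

0.2039

P(component k | x) = π_k·f_k(x) / marginal(x), where marginal(x) = Σ_j π_j·f_j(x).
Since both observations come from the same component, the likelihood for component k is f_k(x₁)·f_k(x₂).
  L_1 = [0.295293] × [0.00245757] = 0.000725704
  L_2 = [0.238624] × [0.00578078] = 0.00137943
  L_3 = [4.01616e-05] × [0.275795] = 1.10764e-05
Unnormalised posteriors:
  π_1·L_1 = 0.23 × 0.000725704 = 0.000166912
  π_2·L_2 = 0.47 × 0.00137943 = 0.000648333
  π_3·L_3 = 0.30 × 1.10764e-05 = 3.32291e-06
Sum: 0.000166912 + 0.000648333 + 3.32291e-06 = 0.000818568
P(Group 1 | data) = 0.000166912 / 0.000818568 ≈ 0.2039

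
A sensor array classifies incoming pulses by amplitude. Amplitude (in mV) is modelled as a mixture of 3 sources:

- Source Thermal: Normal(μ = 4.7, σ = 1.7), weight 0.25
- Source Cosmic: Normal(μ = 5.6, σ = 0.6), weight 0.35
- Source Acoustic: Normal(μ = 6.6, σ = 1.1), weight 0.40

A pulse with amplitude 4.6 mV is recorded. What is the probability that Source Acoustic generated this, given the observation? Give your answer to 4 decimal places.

0.1924

Apply Bayes' rule: the posterior for each component is proportional to its prior times its likelihood at x.
Normal densities:
  L_Thermal = 0.234266
  L_Cosmic = 0.165795
  L_Acoustic = 0.0694505
Prior × likelihood for each component:
  π_Thermal·L_Thermal = 0.25 × 0.234266 = 0.0585666
  π_Cosmic·L_Cosmic = 0.35 × 0.165795 = 0.0580283
  π_Acoustic·L_Acoustic = 0.40 × 0.0694505 = 0.0277802
Normaliser: 0.0585666 + 0.0580283 + 0.0277802 = 0.144375
Responsibility of Source Acoustic: 0.0277802 / 0.144375 ≈ 0.1924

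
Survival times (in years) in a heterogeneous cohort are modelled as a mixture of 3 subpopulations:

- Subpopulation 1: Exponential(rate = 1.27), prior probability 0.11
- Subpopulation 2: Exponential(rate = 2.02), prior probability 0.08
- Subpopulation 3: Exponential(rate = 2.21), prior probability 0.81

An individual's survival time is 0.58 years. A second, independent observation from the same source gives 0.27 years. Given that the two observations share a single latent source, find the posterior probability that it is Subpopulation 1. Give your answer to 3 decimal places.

0.083

P(component k | x) = π_k·f_k(x) / marginal(x), where marginal(x) = Σ_j π_j·f_j(x).
Since both observations come from the same component, the likelihood for component k is f_k(x₁)·f_k(x₂).
  f_1 = [1.27·e^(−1.27·0.58) = 1.27·e^(−0.7366) = 0.607998] × [0.901331] = 0.548008
  f_2 = [2.02·e^(−2.02·0.58) = 2.02·e^(−1.1716) = 0.625939] × [1.17081] = 0.732857
  f_3 = [2.21·e^(−2.21·0.58) = 2.21·e^(−1.2818) = 0.613357] × [1.21688] = 0.746384
Prior × likelihood for each component:
  π_1·f_1 = 0.11 × 0.548008 = 0.0602808
  π_2·f_2 = 0.08 × 0.732857 = 0.0586285
  π_3·f_3 = 0.81 × 0.746384 = 0.604571
Marginal: 0.0602808 + 0.0586285 + 0.604571 = 0.72348
P(Subpopulation 1 | data) = 0.0602808 / 0.72348 ≈ 0.083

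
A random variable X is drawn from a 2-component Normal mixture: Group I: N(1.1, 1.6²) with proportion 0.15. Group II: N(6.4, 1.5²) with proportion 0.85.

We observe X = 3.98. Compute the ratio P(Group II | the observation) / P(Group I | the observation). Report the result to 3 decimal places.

Posterior odds = (π_i f_i(x)) / (π_j f_j(x)); the normalising sum cancels.
Evaluate each component's likelihood at the observed value:
  p_I = 0.0493438
  p_II = 0.07238
0.061523 / 0.00740158 ≈ 8.312

8.312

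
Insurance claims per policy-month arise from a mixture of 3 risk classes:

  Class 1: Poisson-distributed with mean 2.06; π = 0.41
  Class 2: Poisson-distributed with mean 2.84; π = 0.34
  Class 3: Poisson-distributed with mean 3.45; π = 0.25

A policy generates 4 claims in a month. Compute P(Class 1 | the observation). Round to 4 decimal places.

0.2803

P(component k | x) = π_k·f_k(x) / marginal(x), where marginal(x) = Σ_j π_j·f_j(x).
Evaluate each component's likelihood at the observed value:
  L_1 = e^(−2.06)·2.06^4/4! = 0.0956337
  L_2 = e^(−2.84)·2.84^4/4! = 0.158367
  L_3 = e^(−3.45)·3.45^4/4! = 0.187391
Multiply by the mixture weights:
  π_1·L_1 = 0.41 × 0.0956337 = 0.0392098
  π_2·L_2 = 0.34 × 0.158367 = 0.0538449
  π_3·L_3 = 0.25 × 0.187391 = 0.0468478
Denominator: 0.0392098 + 0.0538449 + 0.0468478 = 0.139903
P(Class 1 | 4 claims) = 0.0392098 / 0.139903 ≈ 0.2803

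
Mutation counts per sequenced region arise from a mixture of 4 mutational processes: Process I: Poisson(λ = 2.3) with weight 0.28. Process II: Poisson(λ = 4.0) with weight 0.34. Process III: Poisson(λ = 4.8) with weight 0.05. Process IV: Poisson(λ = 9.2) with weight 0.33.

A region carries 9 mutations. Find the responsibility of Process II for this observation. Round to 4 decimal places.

0.0908

P(component k | x) = w_k·f_k(x) / marginal(x), where marginal(x) = Σ_j w_j·f_j(x).
Poisson probabilities:
  p_I = e^(−2.3)·2.3^9/9! = 0.000497634
  p_II = e^(−4.0)·4.0^9/9! = 0.0132312
  p_III = e^(−4.8)·4.8^9/9! = 0.0306757
  p_IV = e^(−9.2)·9.2^9/9! = 0.131467
Unnormalised posteriors:
  w_I·p_I = 0.28 × 0.000497634 = 0.000139338
  w_II·p_II = 0.34 × 0.0132312 = 0.00449861
  w_III·p_III = 0.05 × 0.0306757 = 0.00153379
  w_IV·p_IV = 0.33 × 0.131467 = 0.0433843
Normaliser: 0.000139338 + 0.00449861 + 0.00153379 + 0.0433843 = 0.049556
Responsibility of Process II: 0.00449861 / 0.049556 ≈ 0.0908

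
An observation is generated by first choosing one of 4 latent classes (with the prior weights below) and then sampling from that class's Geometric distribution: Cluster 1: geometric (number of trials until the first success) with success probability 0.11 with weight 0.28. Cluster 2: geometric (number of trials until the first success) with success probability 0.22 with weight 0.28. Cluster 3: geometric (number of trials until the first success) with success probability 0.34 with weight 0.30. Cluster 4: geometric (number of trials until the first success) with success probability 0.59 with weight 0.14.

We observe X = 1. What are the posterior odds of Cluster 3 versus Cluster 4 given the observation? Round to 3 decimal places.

Since P(k|x) ∝ P(Z=k) f_k(x), the posterior odds are P(Z=i) f_i(x) / (P(Z=j) f_j(x)).
Geometric probabilities:
  L_1 = 0.11·(1−0.11)^0 = 0.11·1 = 0.11
  L_2 = 0.22·(1−0.22)^0 = 0.22·1 = 0.22
  L_3 = 0.34·(1−0.34)^0 = 0.34·1 = 0.34
  L_4 = 0.59·(1−0.59)^0 = 0.59·1 = 0.59
0.102 / 0.0826 ≈ 1.235

1.235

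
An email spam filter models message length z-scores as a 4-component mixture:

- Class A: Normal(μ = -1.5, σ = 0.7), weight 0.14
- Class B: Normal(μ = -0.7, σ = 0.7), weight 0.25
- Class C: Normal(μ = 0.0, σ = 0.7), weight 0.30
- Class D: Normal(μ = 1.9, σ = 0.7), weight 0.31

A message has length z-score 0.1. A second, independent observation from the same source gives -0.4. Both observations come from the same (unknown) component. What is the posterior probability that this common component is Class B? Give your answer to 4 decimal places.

Posterior ∝ prior × likelihood, so P(k | x) ∝ π_k f_k(x); normalise over all components.
Since both observations come from the same component, the likelihood for component k is f_k(x₁)·f_k(x₂).
  L_A = [0.0418147] × [0.165803] = 0.00693298
  L_B = [0.296614] × [0.51991] = 0.154212
  L_C = [0.564132] × [0.484068] = 0.273078
  L_D = [0.0208921] × [0.00257934] = 5.38877e-05
Prior × likelihood for each component:
  π_A·L_A = 0.14 × 0.00693298 = 0.000970617
  π_B·L_B = 0.25 × 0.154212 = 0.0385531
  π_C·L_C = 0.30 × 0.273078 = 0.0819235
  π_D·L_D = 0.31 × 5.38877e-05 = 1.67052e-05
Denominator: 0.000970617 + 0.0385531 + 0.0819235 + 1.67052e-05 = 0.121464
Responsibility of Class B: 0.0385531 / 0.121464 ≈ 0.3174

0.3174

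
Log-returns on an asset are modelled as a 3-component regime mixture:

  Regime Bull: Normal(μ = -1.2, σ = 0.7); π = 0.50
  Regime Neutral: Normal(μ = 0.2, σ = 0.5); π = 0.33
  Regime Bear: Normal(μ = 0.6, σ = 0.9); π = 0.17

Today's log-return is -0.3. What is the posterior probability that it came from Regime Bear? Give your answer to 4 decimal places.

0.1385

P(component k | x) = π_k·f_k(x) / marginal(x), where marginal(x) = Σ_j π_j·f_j(x).
Component likelihoods at x = -0.3:
  f_Bull = (1/(0.7·√(2π)))·exp(−(-0.3−-1.2)²/(2·0.7²)) = 0.569918·exp(-0.82653) = 0.249376
  f_Neutral = (1/(0.5·√(2π)))·exp(−(-0.3−0.2)²/(2·0.5²)) = 0.797885·exp(-0.50000) = 0.483941
  f_Bear = (1/(0.9·√(2π)))·exp(−(-0.3−0.6)²/(2·0.9²)) = 0.443269·exp(-0.50000) = 0.268856
Weight by the priors:
  π_Bull·f_Bull = 0.50 × 0.249376 = 0.124688
  π_Neutral·f_Neutral = 0.33 × 0.483941 = 0.159701
  π_Bear·f_Bear = 0.17 × 0.268856 = 0.0457056
Sum: 0.124688 + 0.159701 + 0.0457056 = 0.330094
So the posterior for Regime Bear is 0.0457056 / 0.330094 ≈ 0.1385.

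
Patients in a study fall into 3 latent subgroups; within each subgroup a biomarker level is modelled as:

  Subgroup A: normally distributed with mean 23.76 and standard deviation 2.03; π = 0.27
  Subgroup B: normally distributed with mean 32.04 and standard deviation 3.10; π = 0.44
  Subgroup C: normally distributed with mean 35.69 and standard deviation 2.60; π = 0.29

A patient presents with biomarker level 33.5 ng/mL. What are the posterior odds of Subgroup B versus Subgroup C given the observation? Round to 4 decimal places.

1.6239

Since P(k|x) ∝ π_k f_k(x), the posterior odds are π_i f_i(x) / (π_j f_j(x)).
Evaluate each component's likelihood at the observed value:
  f_A = (1/(2.03·√(2π)))·exp(−(33.5−23.76)²/(2·2.03²)) = 0.196523·exp(-11.51054) = 1.96992e-06
  f_B = (1/(3.10·√(2π)))·exp(−(33.5−32.04)²/(2·3.10²)) = 0.128691·exp(-0.11091) = 0.115182
  f_C = (1/(2.60·√(2π)))·exp(−(33.5−35.69)²/(2·2.60²)) = 0.153439·exp(-0.35474) = 0.107615
Posterior odds = (π_B·f_B) / (π_C·f_C) = (0.44·0.115182) / (0.29·0.107615) = 0.0506799 / 0.0312085 ≈ 1.6239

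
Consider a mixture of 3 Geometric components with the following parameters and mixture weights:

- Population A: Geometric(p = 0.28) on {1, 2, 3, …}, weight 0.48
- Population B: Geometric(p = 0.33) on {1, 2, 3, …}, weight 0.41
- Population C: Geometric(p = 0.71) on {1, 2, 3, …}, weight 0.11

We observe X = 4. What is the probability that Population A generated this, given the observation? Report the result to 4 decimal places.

P(component k | x) = P(Z=k)·f_k(x) / marginal(x), where marginal(x) = Σ_j P(Z=j)·f_j(x).
Geometric probabilities:
  f_A = 0.104509
  f_B = 0.0992518
  f_C = 0.0173162
Unnormalised posteriors:
  P(Z=A)·f_A = 0.48 × 0.104509 = 0.0501645
  P(Z=B)·f_B = 0.41 × 0.0992518 = 0.0406932
  P(Z=C)·f_C = 0.11 × 0.0173162 = 0.00190478
Sum: 0.0501645 + 0.0406932 + 0.00190478 = 0.0927625
P(Population A | the observation) = 0.0501645 / 0.0927625 ≈ 0.5408

0.5408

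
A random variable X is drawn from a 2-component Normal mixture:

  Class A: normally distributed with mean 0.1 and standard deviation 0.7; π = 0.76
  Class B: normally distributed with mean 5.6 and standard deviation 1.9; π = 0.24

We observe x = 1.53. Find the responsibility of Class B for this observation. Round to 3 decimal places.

By Bayes' theorem, P(k | x) = P(Z=k) f_k(x) / Σ_j P(Z=j) f_j(x).
Normal densities:
  L_A = (1/(0.7·√(2π)))·exp(−(1.53−0.1)²/(2·0.7²)) = 0.569918·exp(-2.08663) = 0.0707292
  L_B = (1/(1.9·√(2π)))·exp(−(1.53−5.6)²/(2·1.9²)) = 0.209970·exp(-2.29431) = 0.0211715
Prior × likelihood for each component:
  P(Z=A)·L_A = 0.76 × 0.0707292 = 0.0537542
  P(Z=B)·L_B = 0.24 × 0.0211715 = 0.00508116
Evidence: 0.0537542 + 0.00508116 = 0.0588354
So the posterior for Class B is 0.00508116 / 0.0588354 ≈ 0.086.

0.086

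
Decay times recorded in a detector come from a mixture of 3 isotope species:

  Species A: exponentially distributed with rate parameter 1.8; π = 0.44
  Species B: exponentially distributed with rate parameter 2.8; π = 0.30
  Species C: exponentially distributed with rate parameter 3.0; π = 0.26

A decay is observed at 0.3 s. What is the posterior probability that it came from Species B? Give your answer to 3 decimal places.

Apply Bayes' rule: the posterior for each component is proportional to its prior times its likelihood at x.
Exponential densities:
  L_A = 1.04895
  L_B = 1.20879
  L_C = 1.21971
Prior × likelihood for each component:
  w_A·L_A = 0.44 × 1.04895 = 0.461537
  w_B·L_B = 0.30 × 1.20879 = 0.362637
  w_C·L_C = 0.26 × 1.21971 = 0.317124
Normaliser: 0.461537 + 0.362637 + 0.317124 = 1.1413
Responsibility of Species B: 0.362637 / 1.1413 ≈ 0.318

0.318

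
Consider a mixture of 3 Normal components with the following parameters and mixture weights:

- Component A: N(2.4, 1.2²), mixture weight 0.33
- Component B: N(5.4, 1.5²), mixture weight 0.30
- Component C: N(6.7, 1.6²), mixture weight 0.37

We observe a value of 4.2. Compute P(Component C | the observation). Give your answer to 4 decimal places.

Posterior ∝ prior × likelihood, so P(k | x) ∝ P(Z=k) f_k(x); normalise over all components.
Normal densities:
  p_A = (1/(1.2·√(2π)))·exp(−(4.2−2.4)²/(2·1.2²)) = 0.332452·exp(-1.12500) = 0.107931
  p_B = (1/(1.5·√(2π)))·exp(−(4.2−5.4)²/(2·1.5²)) = 0.265962·exp(-0.32000) = 0.193128
  p_C = (1/(1.6·√(2π)))·exp(−(4.2−6.7)²/(2·1.6²)) = 0.249339·exp(-1.22070) = 0.0735606
Multiply by the mixture weights:
  P(Z=A)·p_A = 0.33 × 0.107931 = 0.0356173
  P(Z=B)·p_B = 0.30 × 0.193128 = 0.0579383
  P(Z=C)·p_C = 0.37 × 0.0735606 = 0.0272174
Normaliser: 0.0356173 + 0.0579383 + 0.0272174 = 0.120773
P(Component C | x) ≈ 0.2254

0.2254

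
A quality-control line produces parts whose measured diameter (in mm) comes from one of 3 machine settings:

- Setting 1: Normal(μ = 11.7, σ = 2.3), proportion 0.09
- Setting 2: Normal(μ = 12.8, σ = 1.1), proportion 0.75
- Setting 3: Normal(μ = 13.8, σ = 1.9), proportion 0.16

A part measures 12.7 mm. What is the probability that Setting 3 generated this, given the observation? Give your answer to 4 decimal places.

0.0906

By Bayes' theorem, P(k | x) = P(Z=k) f_k(x) / Σ_j P(Z=j) f_j(x).
Evaluate each component's likelihood at the observed value:
  p_1 = 0.15781
  p_2 = 0.361179
  p_3 = 0.177571
Multiply by the mixture weights:
  P(Z=1)·p_1 = 0.09 × 0.15781 = 0.0142029
  P(Z=2)·p_2 = 0.75 × 0.361179 = 0.270884
  P(Z=3)·p_3 = 0.16 × 0.177571 = 0.0284114
Normaliser: 0.0142029 + 0.270884 + 0.0284114 = 0.313499
Responsibility of Setting 3: 0.0284114 / 0.313499 ≈ 0.0906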